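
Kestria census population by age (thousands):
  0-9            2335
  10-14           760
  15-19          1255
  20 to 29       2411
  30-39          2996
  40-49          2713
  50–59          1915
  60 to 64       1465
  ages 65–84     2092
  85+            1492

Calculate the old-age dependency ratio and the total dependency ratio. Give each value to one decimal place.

0–14: 2335 + 760 = 3095
15–64: 1255 + 2411 + 2996 + 2713 + 1915 + 1465 = 12755
65+: 2092 + 1492 = 3584
Old-age dependency ratio = 3584 / 12755 × 100 = 28.1
Total dependency ratio = (3095 + 3584) / 12755 × 100 = 6679 / 12755 × 100 = 52.4

Old-age dependency ratio: 28.1
Total dependency ratio: 52.4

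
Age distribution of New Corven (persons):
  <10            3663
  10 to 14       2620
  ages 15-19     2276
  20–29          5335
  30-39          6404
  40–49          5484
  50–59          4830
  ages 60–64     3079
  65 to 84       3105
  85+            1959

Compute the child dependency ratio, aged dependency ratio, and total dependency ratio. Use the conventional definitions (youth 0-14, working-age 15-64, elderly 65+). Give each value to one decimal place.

0–14: 3663 + 2620 = 6283
15–64: 2276 + 5335 + 6404 + 5484 + 4830 + 3079 = 27408
65+: 3105 + 1959 = 5064
Youth dependency ratio = 6283 / 27408 × 100 = 22.9
Old-age dependency ratio = 5064 / 27408 × 100 = 18.5
Total dependency ratio = (6283 + 5064) / 27408 × 100 = 11347 / 27408 × 100 = 41.4

Youth dependency ratio: 22.9
Old-age dependency ratio: 18.5
Total dependency ratio: 41.4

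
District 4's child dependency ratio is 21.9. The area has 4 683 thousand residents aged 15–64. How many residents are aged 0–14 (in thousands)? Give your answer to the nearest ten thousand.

Youth dependency ratio = youth / working-age × 100
21.9 = Y / 4 683 × 100
⇒ 1 030

Aged 0–14: 1 030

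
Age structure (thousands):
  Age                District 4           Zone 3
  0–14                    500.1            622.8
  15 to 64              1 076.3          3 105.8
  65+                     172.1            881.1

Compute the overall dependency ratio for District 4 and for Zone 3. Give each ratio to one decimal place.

District 4: (500.1 + 172.1) / 1 076.3 × 100 = 672.2 / 1 076.3 × 100 = 62.5
Zone 3: (622.8 + 881.1) / 3 105.8 × 100 = 1 503.9 / 3 105.8 × 100 = 48.4

District 4: 62.5
Zone 3: 48.4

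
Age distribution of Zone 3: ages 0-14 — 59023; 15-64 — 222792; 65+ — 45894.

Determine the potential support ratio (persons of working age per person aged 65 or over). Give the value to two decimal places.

Potential support ratio: 4.85

Potential support ratio = 222792 / 45894 = 4.85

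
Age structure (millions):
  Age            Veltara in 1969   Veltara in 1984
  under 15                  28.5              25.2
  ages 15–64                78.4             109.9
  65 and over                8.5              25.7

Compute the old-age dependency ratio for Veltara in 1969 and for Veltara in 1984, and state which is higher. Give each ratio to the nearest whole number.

Veltara in 1969: 8.5 / 78.4 × 100 = 11
Veltara in 1984: 25.7 / 109.9 × 100 = 23

Veltara in 1969: 11
Veltara in 1984: 23
Higher: Veltara in 1984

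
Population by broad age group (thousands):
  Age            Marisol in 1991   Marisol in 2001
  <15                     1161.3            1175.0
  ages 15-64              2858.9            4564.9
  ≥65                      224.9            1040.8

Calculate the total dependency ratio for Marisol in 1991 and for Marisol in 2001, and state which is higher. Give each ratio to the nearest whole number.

Marisol in 1991: 48
Marisol in 2001: 49
Higher: Marisol in 2001

Marisol in 1991: (1161.3 + 224.9) / 2858.9 × 100 = 1386.2 / 2858.9 × 100 = 48
Marisol in 2001: (1175.0 + 1040.8) / 4564.9 × 100 = 2215.8 / 4564.9 × 100 = 49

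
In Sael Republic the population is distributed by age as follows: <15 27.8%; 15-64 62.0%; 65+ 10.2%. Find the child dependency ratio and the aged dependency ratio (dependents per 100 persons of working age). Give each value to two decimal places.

Youth dependency ratio: 44.84
Old-age dependency ratio: 16.45

Youth dependency ratio = 27.8 / 62.0 × 100 = 44.84
Old-age dependency ratio = 10.2 / 62.0 × 100 = 16.45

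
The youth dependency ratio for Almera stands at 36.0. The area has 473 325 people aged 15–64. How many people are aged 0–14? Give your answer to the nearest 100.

Youth dependency ratio = youth / working-age × 100
36.0 = Y / 473 325 × 100
⇒ 170 400

Aged 0–14: 170 400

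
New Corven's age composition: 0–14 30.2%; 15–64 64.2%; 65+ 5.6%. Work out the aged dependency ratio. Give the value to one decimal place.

Old-age dependency ratio: 8.7

Old-age dependency ratio = 5.6 / 64.2 × 100 = 8.7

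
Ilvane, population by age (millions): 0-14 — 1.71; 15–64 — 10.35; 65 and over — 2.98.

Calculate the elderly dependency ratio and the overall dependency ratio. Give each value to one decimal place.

Old-age dependency ratio = 2.98 / 10.35 × 100 = 28.8
Total dependency ratio = (1.71 + 2.98) / 10.35 × 100 = 4.69 / 10.35 × 100 = 45.3

Old-age dependency ratio: 28.8
Total dependency ratio: 45.3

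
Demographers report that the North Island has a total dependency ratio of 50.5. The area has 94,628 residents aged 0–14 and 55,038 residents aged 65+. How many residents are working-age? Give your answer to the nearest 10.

Total dependency ratio = (youth + elderly) / working-age × 100
50.5 = (94,628 + 55,038) / W × 100
⇒ 296,370

Working-age: 296,370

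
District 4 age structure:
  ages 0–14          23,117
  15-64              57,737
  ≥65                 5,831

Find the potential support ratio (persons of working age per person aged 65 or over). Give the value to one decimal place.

Potential support ratio = 57,737 / 5,831 = 9.9

Potential support ratio: 9.9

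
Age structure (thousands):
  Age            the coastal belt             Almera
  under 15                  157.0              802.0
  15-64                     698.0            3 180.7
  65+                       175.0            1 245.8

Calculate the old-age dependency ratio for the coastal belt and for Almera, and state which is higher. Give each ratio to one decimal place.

the coastal belt: 25.1
Almera: 39.2
Higher: Almera

the coastal belt: 175.0 / 698.0 × 100 = 25.1
Almera: 1 245.8 / 3 180.7 × 100 = 39.2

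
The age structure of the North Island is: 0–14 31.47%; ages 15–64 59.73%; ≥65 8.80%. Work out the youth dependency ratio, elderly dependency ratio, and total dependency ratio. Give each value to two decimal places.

Youth dependency ratio: 52.69
Old-age dependency ratio: 14.73
Total dependency ratio: 67.42

Youth dependency ratio = 31.47 / 59.73 × 100 = 52.69
Old-age dependency ratio = 8.80 / 59.73 × 100 = 14.73
Total dependency ratio = (31.47 + 8.80) / 59.73 × 100 = 40.27 / 59.73 × 100 = 67.42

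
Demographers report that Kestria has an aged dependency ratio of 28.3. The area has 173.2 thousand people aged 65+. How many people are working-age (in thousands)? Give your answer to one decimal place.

Working-age: 612.0

Old-age dependency ratio = elderly / working-age × 100
28.3 = 173.2 / W × 100
⇒ 612.0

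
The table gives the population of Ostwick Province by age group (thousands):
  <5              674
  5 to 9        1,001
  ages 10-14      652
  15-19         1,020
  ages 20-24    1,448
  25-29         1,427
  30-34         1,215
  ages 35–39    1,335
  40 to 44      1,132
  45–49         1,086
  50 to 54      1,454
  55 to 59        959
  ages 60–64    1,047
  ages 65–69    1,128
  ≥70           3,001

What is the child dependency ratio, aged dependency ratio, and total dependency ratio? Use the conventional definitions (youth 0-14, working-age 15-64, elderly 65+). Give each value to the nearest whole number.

Youth dependency ratio: 19
Old-age dependency ratio: 34
Total dependency ratio: 53

0–14: 674 + 1,001 + 652 = 2,327
15–64: 1,020 + 1,448 + 1,427 + 1,215 + 1,335 + 1,132 + 1,086 + 1,454 + 959 + 1,047 = 12,123
65+: 1,128 + 3,001 = 4,129
Youth dependency ratio = 2,327 / 12,123 × 100 = 19
Old-age dependency ratio = 4,129 / 12,123 × 100 = 34
Total dependency ratio = (2,327 + 4,129) / 12,123 × 100 = 6,456 / 12,123 × 100 = 53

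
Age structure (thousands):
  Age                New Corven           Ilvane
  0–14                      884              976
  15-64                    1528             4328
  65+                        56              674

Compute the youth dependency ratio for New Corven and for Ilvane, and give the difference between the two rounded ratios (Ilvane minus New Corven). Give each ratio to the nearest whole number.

New Corven: 884 / 1528 × 100 = 58
Ilvane: 976 / 4328 × 100 = 23

New Corven: 58
Ilvane: 23
Difference: -35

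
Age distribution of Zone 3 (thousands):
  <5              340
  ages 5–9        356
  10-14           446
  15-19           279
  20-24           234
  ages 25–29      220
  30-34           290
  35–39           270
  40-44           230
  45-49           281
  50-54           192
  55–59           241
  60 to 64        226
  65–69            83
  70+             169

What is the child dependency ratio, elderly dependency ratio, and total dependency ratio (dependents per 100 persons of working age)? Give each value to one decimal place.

Youth dependency ratio: 46.4
Old-age dependency ratio: 10.2
Total dependency ratio: 56.6

0–14: 340 + 356 + 446 = 1 142
15–64: 279 + 234 + 220 + 290 + 270 + 230 + 281 + 192 + 241 + 226 = 2 463
65+: 83 + 169 = 252
Youth dependency ratio = 1 142 / 2 463 × 100 = 46.4
Old-age dependency ratio = 252 / 2 463 × 100 = 10.2
Total dependency ratio = (1 142 + 252) / 2 463 × 100 = 1 394 / 2 463 × 100 = 56.6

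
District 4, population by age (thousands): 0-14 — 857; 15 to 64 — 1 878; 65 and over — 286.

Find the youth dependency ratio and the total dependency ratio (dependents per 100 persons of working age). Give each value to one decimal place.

Youth dependency ratio = 857 / 1 878 × 100 = 45.6
Total dependency ratio = (857 + 286) / 1 878 × 100 = 1 143 / 1 878 × 100 = 60.9

Youth dependency ratio: 45.6
Total dependency ratio: 60.9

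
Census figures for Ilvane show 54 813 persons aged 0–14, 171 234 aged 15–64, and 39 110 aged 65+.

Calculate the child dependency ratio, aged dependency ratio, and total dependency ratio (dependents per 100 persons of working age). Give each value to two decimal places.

Youth dependency ratio: 32.01
Old-age dependency ratio: 22.84
Total dependency ratio: 54.85

Youth dependency ratio = 54 813 / 171 234 × 100 = 32.01
Old-age dependency ratio = 39 110 / 171 234 × 100 = 22.84
Total dependency ratio = (54 813 + 39 110) / 171 234 × 100 = 93 923 / 171 234 × 100 = 54.85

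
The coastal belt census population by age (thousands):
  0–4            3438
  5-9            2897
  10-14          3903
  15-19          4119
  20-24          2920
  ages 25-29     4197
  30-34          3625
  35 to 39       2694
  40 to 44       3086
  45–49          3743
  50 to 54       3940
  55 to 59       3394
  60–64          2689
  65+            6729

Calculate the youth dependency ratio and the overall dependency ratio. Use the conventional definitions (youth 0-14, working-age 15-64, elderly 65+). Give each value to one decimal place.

Youth dependency ratio: 29.8
Total dependency ratio: 49.3

0–14: 3438 + 2897 + 3903 = 10238
15–64: 4119 + 2920 + 4197 + 3625 + 2694 + 3086 + 3743 + 3940 + 3394 + 2689 = 34407
65+: 6729
Youth dependency ratio = 10238 / 34407 × 100 = 29.8
Total dependency ratio = (10238 + 6729) / 34407 × 100 = 16967 / 34407 × 100 = 49.3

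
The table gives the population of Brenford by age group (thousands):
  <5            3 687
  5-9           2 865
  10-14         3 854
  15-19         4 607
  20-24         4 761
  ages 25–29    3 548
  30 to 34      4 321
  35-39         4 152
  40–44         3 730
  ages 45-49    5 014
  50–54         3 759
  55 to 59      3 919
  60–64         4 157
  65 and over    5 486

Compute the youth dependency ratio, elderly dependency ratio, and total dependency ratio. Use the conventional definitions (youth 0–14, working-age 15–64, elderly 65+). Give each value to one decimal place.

Youth dependency ratio: 24.8
Old-age dependency ratio: 13.1
Total dependency ratio: 37.9

0–14: 3 687 + 2 865 + 3 854 = 10 406
15–64: 4 607 + 4 761 + 3 548 + 4 321 + 4 152 + 3 730 + 5 014 + 3 759 + 3 919 + 4 157 = 41 968
65+: 5 486
Youth dependency ratio = 10 406 / 41 968 × 100 = 24.8
Old-age dependency ratio = 5 486 / 41 968 × 100 = 13.1
Total dependency ratio = (10 406 + 5 486) / 41 968 × 100 = 15 892 / 41 968 × 100 = 37.9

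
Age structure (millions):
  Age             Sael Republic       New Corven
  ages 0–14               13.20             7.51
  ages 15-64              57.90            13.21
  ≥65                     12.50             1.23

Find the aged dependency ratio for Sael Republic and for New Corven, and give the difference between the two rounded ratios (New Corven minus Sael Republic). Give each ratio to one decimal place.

Sael Republic: 12.50 / 57.90 × 100 = 21.6
New Corven: 1.23 / 13.21 × 100 = 9.3

Sael Republic: 21.6
New Corven: 9.3
Difference: -12.3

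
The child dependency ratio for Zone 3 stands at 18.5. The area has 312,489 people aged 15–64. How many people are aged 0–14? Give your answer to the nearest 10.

Youth dependency ratio = youth / working-age × 100
18.5 = Y / 312,489 × 100
⇒ 57,810

Aged 0–14: 57,810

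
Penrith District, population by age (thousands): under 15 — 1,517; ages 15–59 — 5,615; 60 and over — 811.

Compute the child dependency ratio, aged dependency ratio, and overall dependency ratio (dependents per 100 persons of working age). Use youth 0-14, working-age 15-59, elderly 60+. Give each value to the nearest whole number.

Youth dependency ratio = 1,517 / 5,615 × 100 = 27
Old-age dependency ratio = 811 / 5,615 × 100 = 14
Total dependency ratio = (1,517 + 811) / 5,615 × 100 = 2,328 / 5,615 × 100 = 41

Youth dependency ratio: 27
Old-age dependency ratio: 14
Total dependency ratio: 41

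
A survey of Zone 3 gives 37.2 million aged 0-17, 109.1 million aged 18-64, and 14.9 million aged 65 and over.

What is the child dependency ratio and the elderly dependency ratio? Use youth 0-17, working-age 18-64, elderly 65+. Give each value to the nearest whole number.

Youth dependency ratio = 37.2 / 109.1 × 100 = 34
Old-age dependency ratio = 14.9 / 109.1 × 100 = 14

Youth dependency ratio: 34
Old-age dependency ratio: 14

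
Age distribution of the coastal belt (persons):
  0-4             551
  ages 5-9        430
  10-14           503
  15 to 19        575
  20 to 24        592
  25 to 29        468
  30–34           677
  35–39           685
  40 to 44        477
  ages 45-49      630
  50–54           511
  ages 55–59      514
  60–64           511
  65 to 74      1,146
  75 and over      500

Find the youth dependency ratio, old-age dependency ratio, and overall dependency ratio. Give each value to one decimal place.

0–14: 551 + 430 + 503 = 1,484
15–64: 575 + 592 + 468 + 677 + 685 + 477 + 630 + 511 + 514 + 511 = 5,640
65+: 1,146 + 500 = 1,646
Youth dependency ratio = 1,484 / 5,640 × 100 = 26.3
Old-age dependency ratio = 1,646 / 5,640 × 100 = 29.2
Total dependency ratio = (1,484 + 1,646) / 5,640 × 100 = 3,130 / 5,640 × 100 = 55.5

Youth dependency ratio: 26.3
Old-age dependency ratio: 29.2
Total dependency ratio: 55.5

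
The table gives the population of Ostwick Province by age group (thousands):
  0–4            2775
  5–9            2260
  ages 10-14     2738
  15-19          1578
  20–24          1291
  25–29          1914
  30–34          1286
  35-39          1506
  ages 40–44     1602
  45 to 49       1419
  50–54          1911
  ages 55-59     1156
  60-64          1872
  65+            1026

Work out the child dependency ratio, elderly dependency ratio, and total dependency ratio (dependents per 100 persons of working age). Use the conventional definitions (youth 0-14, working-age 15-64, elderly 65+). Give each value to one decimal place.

Youth dependency ratio: 50.0
Old-age dependency ratio: 6.6
Total dependency ratio: 56.6

0–14: 2775 + 2260 + 2738 = 7773
15–64: 1578 + 1291 + 1914 + 1286 + 1506 + 1602 + 1419 + 1911 + 1156 + 1872 = 15535
65+: 1026
Youth dependency ratio = 7773 / 15535 × 100 = 50.0
Old-age dependency ratio = 1026 / 15535 × 100 = 6.6
Total dependency ratio = (7773 + 1026) / 15535 × 100 = 8799 / 15535 × 100 = 56.6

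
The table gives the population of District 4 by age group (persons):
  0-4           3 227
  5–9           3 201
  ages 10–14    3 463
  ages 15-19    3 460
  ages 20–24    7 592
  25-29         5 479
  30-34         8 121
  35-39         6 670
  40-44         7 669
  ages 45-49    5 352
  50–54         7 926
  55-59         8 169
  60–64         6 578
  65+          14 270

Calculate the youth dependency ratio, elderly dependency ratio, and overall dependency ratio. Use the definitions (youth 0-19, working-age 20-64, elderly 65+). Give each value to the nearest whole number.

0–19: 3 227 + 3 201 + 3 463 + 3 460 = 13 351
20–64: 7 592 + 5 479 + 8 121 + 6 670 + 7 669 + 5 352 + 7 926 + 8 169 + 6 578 = 63 556
65+: 14 270
Youth dependency ratio = 13 351 / 63 556 × 100 = 21
Old-age dependency ratio = 14 270 / 63 556 × 100 = 22
Total dependency ratio = (13 351 + 14 270) / 63 556 × 100 = 27 621 / 63 556 × 100 = 43

Youth dependency ratio: 21
Old-age dependency ratio: 22
Total dependency ratio: 43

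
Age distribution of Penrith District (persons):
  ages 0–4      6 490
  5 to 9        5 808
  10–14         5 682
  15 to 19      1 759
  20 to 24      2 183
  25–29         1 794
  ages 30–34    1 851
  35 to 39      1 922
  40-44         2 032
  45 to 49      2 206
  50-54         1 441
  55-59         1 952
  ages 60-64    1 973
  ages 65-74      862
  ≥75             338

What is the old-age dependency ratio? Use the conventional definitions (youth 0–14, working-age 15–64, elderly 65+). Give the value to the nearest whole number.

Old-age dependency ratio: 6

0–14: 6 490 + 5 808 + 5 682 = 17 980
15–64: 1 759 + 2 183 + 1 794 + 1 851 + 1 922 + 2 032 + 2 206 + 1 441 + 1 952 + 1 973 = 19 113
65+: 862 + 338 = 1 200
Old-age dependency ratio = 1 200 / 19 113 × 100 = 6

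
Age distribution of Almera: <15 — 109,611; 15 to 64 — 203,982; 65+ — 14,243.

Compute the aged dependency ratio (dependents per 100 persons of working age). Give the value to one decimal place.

Old-age dependency ratio = 14,243 / 203,982 × 100 = 7.0

Old-age dependency ratio: 7.0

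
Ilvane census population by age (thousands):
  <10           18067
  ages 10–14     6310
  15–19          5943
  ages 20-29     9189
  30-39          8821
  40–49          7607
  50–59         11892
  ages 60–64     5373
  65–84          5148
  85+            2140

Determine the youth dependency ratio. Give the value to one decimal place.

0–14: 18067 + 6310 = 24377
15–64: 5943 + 9189 + 8821 + 7607 + 11892 + 5373 = 48825
65+: 5148 + 2140 = 7288
Youth dependency ratio = 24377 / 48825 × 100 = 49.9

Youth dependency ratio: 49.9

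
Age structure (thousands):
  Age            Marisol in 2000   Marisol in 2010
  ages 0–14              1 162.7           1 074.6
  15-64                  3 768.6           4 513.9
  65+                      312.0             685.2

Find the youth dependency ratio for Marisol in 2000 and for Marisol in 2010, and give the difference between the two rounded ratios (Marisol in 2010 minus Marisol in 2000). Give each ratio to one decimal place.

Marisol in 2000: 1 162.7 / 3 768.6 × 100 = 30.9
Marisol in 2010: 1 074.6 / 4 513.9 × 100 = 23.8

Marisol in 2000: 30.9
Marisol in 2010: 23.8
Difference: -7.1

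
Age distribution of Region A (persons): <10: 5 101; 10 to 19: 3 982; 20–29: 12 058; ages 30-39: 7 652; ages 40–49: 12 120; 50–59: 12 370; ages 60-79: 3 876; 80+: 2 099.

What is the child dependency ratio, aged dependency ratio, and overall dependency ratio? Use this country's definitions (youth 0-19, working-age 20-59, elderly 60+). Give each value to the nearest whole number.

0–19: 5 101 + 3 982 = 9 083
20–59: 12 058 + 7 652 + 12 120 + 12 370 = 44 200
60+: 3 876 + 2 099 = 5 975
Youth dependency ratio = 9 083 / 44 200 × 100 = 21
Old-age dependency ratio = 5 975 / 44 200 × 100 = 14
Total dependency ratio = (9 083 + 5 975) / 44 200 × 100 = 15 058 / 44 200 × 100 = 34

Youth dependency ratio: 21
Old-age dependency ratio: 14
Total dependency ratio: 34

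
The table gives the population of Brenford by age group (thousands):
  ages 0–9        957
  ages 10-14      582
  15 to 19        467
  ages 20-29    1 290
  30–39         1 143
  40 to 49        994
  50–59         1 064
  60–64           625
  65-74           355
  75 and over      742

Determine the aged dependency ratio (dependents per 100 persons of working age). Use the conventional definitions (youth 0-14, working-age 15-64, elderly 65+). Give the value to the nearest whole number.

Old-age dependency ratio: 20

0–14: 957 + 582 = 1 539
15–64: 467 + 1 290 + 1 143 + 994 + 1 064 + 625 = 5 583
65+: 355 + 742 = 1 097
Old-age dependency ratio = 1 097 / 5 583 × 100 = 20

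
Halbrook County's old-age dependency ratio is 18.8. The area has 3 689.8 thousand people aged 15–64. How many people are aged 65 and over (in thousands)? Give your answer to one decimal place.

Old-age dependency ratio = elderly / working-age × 100
18.8 = E / 3 689.8 × 100
⇒ 693.7

Aged 65 and over: 693.7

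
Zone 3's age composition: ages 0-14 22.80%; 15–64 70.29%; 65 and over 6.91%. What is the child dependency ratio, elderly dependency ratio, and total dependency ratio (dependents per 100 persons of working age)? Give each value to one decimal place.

Youth dependency ratio = 22.80 / 70.29 × 100 = 32.4
Old-age dependency ratio = 6.91 / 70.29 × 100 = 9.8
Total dependency ratio = (22.80 + 6.91) / 70.29 × 100 = 29.71 / 70.29 × 100 = 42.3

Youth dependency ratio: 32.4
Old-age dependency ratio: 9.8
Total dependency ratio: 42.3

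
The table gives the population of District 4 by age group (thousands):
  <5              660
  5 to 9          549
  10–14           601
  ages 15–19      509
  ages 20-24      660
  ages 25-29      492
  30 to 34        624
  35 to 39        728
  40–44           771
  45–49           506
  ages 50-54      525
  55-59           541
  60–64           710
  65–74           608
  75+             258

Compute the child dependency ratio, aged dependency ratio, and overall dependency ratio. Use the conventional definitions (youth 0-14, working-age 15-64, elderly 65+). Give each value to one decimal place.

0–14: 660 + 549 + 601 = 1,810
15–64: 509 + 660 + 492 + 624 + 728 + 771 + 506 + 525 + 541 + 710 = 6,066
65+: 608 + 258 = 866
Youth dependency ratio = 1,810 / 6,066 × 100 = 29.8
Old-age dependency ratio = 866 / 6,066 × 100 = 14.3
Total dependency ratio = (1,810 + 866) / 6,066 × 100 = 2,676 / 6,066 × 100 = 44.1

Youth dependency ratio: 29.8
Old-age dependency ratio: 14.3
Total dependency ratio: 44.1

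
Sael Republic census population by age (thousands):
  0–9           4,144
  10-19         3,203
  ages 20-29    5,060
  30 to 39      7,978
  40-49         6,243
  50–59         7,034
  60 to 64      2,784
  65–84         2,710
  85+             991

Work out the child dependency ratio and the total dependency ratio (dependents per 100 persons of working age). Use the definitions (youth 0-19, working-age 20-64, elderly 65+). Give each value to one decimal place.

0–19: 4,144 + 3,203 = 7,347
20–64: 5,060 + 7,978 + 6,243 + 7,034 + 2,784 = 29,099
65+: 2,710 + 991 = 3,701
Youth dependency ratio = 7,347 / 29,099 × 100 = 25.2
Total dependency ratio = (7,347 + 3,701) / 29,099 × 100 = 11,048 / 29,099 × 100 = 38.0

Youth dependency ratio: 25.2
Total dependency ratio: 38.0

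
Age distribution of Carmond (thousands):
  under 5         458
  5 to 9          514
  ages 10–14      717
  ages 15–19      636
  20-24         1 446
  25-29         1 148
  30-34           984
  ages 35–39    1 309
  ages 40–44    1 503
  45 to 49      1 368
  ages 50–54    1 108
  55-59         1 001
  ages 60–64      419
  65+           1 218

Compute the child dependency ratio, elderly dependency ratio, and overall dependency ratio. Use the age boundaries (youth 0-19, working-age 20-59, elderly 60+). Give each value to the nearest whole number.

Youth dependency ratio: 24
Old-age dependency ratio: 17
Total dependency ratio: 40

0–19: 458 + 514 + 717 + 636 = 2 325
20–59: 1 446 + 1 148 + 984 + 1 309 + 1 503 + 1 368 + 1 108 + 1 001 = 9 867
60+: 419 + 1 218 = 1 637
Youth dependency ratio = 2 325 / 9 867 × 100 = 24
Old-age dependency ratio = 1 637 / 9 867 × 100 = 17
Total dependency ratio = (2 325 + 1 637) / 9 867 × 100 = 3 962 / 9 867 × 100 = 40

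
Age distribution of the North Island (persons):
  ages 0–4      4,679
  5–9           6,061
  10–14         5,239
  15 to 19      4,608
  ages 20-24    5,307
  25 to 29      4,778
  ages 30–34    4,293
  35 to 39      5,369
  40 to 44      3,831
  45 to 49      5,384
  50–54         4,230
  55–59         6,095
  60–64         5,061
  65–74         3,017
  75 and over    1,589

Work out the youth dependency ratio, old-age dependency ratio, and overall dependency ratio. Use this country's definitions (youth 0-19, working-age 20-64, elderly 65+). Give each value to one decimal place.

0–19: 4,679 + 6,061 + 5,239 + 4,608 = 20,587
20–64: 5,307 + 4,778 + 4,293 + 5,369 + 3,831 + 5,384 + 4,230 + 6,095 + 5,061 = 44,348
65+: 3,017 + 1,589 = 4,606
Youth dependency ratio = 20,587 / 44,348 × 100 = 46.4
Old-age dependency ratio = 4,606 / 44,348 × 100 = 10.4
Total dependency ratio = (20,587 + 4,606) / 44,348 × 100 = 25,193 / 44,348 × 100 = 56.8

Youth dependency ratio: 46.4
Old-age dependency ratio: 10.4
Total dependency ratio: 56.8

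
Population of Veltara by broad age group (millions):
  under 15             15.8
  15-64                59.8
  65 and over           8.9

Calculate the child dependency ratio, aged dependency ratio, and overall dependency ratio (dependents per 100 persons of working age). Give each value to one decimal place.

Youth dependency ratio = 15.8 / 59.8 × 100 = 26.4
Old-age dependency ratio = 8.9 / 59.8 × 100 = 14.9
Total dependency ratio = (15.8 + 8.9) / 59.8 × 100 = 24.7 / 59.8 × 100 = 41.3

Youth dependency ratio: 26.4
Old-age dependency ratio: 14.9
Total dependency ratio: 41.3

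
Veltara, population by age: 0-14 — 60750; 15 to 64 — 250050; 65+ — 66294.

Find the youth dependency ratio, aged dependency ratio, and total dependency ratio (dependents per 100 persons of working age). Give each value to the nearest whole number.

Youth dependency ratio = 60750 / 250050 × 100 = 24
Old-age dependency ratio = 66294 / 250050 × 100 = 27
Total dependency ratio = (60750 + 66294) / 250050 × 100 = 127044 / 250050 × 100 = 51

Youth dependency ratio: 24
Old-age dependency ratio: 27
Total dependency ratio: 51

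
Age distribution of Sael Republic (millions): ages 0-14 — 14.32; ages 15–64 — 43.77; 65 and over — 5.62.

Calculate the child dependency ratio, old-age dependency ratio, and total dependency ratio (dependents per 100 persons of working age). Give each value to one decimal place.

Youth dependency ratio = 14.32 / 43.77 × 100 = 32.7
Old-age dependency ratio = 5.62 / 43.77 × 100 = 12.8
Total dependency ratio = (14.32 + 5.62) / 43.77 × 100 = 19.94 / 43.77 × 100 = 45.6

Youth dependency ratio: 32.7
Old-age dependency ratio: 12.8
Total dependency ratio: 45.6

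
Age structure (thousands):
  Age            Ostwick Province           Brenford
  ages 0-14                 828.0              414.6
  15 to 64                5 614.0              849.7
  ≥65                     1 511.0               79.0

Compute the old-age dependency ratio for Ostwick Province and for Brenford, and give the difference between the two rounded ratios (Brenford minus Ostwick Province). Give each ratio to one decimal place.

Ostwick Province: 26.9
Brenford: 9.3
Difference: -17.6

Ostwick Province: 1 511.0 / 5 614.0 × 100 = 26.9
Brenford: 79.0 / 849.7 × 100 = 9.3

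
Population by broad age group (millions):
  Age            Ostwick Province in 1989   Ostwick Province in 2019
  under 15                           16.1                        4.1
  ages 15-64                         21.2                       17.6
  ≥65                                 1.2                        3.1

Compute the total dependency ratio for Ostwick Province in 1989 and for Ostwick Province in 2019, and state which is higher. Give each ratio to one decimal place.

Ostwick Province in 1989: (16.1 + 1.2) / 21.2 × 100 = 17.3 / 21.2 × 100 = 81.6
Ostwick Province in 2019: (4.1 + 3.1) / 17.6 × 100 = 7.2 / 17.6 × 100 = 40.9

Ostwick Province in 1989: 81.6
Ostwick Province in 2019: 40.9
Higher: Ostwick Province in 1989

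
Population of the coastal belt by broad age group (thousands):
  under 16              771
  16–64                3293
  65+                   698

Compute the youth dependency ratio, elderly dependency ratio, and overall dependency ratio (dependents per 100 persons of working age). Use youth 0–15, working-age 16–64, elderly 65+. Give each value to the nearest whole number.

Youth dependency ratio: 23
Old-age dependency ratio: 21
Total dependency ratio: 45

Youth dependency ratio = 771 / 3293 × 100 = 23
Old-age dependency ratio = 698 / 3293 × 100 = 21
Total dependency ratio = (771 + 698) / 3293 × 100 = 1469 / 3293 × 100 = 45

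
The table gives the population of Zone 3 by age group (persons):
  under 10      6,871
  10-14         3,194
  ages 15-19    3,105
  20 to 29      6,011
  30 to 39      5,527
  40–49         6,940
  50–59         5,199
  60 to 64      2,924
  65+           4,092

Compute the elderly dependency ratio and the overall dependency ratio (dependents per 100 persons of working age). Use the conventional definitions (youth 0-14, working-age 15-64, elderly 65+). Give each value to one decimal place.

Old-age dependency ratio: 13.8
Total dependency ratio: 47.7

0–14: 6,871 + 3,194 = 10,065
15–64: 3,105 + 6,011 + 5,527 + 6,940 + 5,199 + 2,924 = 29,706
65+: 4,092
Old-age dependency ratio = 4,092 / 29,706 × 100 = 13.8
Total dependency ratio = (10,065 + 4,092) / 29,706 × 100 = 14,157 / 29,706 × 100 = 47.7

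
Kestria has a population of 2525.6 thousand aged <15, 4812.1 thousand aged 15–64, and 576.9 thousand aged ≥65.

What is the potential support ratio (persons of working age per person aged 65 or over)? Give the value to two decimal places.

Potential support ratio: 8.34

Potential support ratio = 4812.1 / 576.9 = 8.34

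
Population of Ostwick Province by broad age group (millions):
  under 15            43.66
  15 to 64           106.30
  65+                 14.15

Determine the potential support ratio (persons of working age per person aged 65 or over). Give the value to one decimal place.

Potential support ratio = 106.30 / 14.15 = 7.5

Potential support ratio: 7.5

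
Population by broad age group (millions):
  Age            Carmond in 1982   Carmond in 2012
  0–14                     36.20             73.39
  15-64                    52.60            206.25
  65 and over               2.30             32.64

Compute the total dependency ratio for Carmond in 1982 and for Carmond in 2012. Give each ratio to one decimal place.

Carmond in 1982: 73.2
Carmond in 2012: 51.4

Carmond in 1982: (36.20 + 2.30) / 52.60 × 100 = 38.50 / 52.60 × 100 = 73.2
Carmond in 2012: (73.39 + 32.64) / 206.25 × 100 = 106.03 / 206.25 × 100 = 51.4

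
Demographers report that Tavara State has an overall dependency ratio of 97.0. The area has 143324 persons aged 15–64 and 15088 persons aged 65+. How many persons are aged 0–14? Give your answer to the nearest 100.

Aged 0–14: 123900

Total dependency ratio = (youth + elderly) / working-age × 100
97.0 = (Y + 15088) / 143324 × 100
⇒ 123900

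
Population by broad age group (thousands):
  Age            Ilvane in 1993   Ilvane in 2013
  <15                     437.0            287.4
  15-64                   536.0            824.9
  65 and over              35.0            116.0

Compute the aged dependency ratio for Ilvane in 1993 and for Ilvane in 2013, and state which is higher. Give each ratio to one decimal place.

Ilvane in 1993: 6.5
Ilvane in 2013: 14.1
Higher: Ilvane in 2013

Ilvane in 1993: 35.0 / 536.0 × 100 = 6.5
Ilvane in 2013: 116.0 / 824.9 × 100 = 14.1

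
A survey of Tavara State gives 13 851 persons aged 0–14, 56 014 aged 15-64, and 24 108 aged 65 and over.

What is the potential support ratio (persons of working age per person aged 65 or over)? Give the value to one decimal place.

Potential support ratio = 56 014 / 24 108 = 2.3

Potential support ratio: 2.3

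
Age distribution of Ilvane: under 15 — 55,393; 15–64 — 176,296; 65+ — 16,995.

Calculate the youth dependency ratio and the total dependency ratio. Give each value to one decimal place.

Youth dependency ratio: 31.4
Total dependency ratio: 41.1

Youth dependency ratio = 55,393 / 176,296 × 100 = 31.4
Total dependency ratio = (55,393 + 16,995) / 176,296 × 100 = 72,388 / 176,296 × 100 = 41.1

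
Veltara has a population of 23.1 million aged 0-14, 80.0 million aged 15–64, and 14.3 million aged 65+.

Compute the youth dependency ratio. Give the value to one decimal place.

Youth dependency ratio = 23.1 / 80.0 × 100 = 28.9

Youth dependency ratio: 28.9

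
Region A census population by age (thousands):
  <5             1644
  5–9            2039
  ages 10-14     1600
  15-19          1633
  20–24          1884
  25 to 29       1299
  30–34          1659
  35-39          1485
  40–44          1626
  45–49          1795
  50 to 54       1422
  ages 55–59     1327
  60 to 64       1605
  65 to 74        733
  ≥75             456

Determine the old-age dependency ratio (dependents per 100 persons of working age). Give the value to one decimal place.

Old-age dependency ratio: 7.6

0–14: 1644 + 2039 + 1600 = 5283
15–64: 1633 + 1884 + 1299 + 1659 + 1485 + 1626 + 1795 + 1422 + 1327 + 1605 = 15735
65+: 733 + 456 = 1189
Old-age dependency ratio = 1189 / 15735 × 100 = 7.6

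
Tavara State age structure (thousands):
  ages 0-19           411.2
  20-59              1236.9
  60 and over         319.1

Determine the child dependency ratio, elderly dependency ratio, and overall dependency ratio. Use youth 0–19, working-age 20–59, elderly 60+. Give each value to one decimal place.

Youth dependency ratio = 411.2 / 1236.9 × 100 = 33.2
Old-age dependency ratio = 319.1 / 1236.9 × 100 = 25.8
Total dependency ratio = (411.2 + 319.1) / 1236.9 × 100 = 730.3 / 1236.9 × 100 = 59.0

Youth dependency ratio: 33.2
Old-age dependency ratio: 25.8
Total dependency ratio: 59.0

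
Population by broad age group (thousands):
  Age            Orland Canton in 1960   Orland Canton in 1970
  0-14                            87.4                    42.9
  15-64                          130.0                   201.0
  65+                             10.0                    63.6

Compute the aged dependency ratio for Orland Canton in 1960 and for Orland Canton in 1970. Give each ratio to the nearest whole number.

Orland Canton in 1960: 10.0 / 130.0 × 100 = 8
Orland Canton in 1970: 63.6 / 201.0 × 100 = 32

Orland Canton in 1960: 8
Orland Canton in 1970: 32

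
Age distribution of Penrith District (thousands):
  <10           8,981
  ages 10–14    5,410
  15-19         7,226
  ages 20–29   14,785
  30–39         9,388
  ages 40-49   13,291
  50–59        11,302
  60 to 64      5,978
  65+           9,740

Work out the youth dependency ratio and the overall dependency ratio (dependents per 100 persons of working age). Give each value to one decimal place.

0–14: 8,981 + 5,410 = 14,391
15–64: 7,226 + 14,785 + 9,388 + 13,291 + 11,302 + 5,978 = 61,970
65+: 9,740
Youth dependency ratio = 14,391 / 61,970 × 100 = 23.2
Total dependency ratio = (14,391 + 9,740) / 61,970 × 100 = 24,131 / 61,970 × 100 = 38.9

Youth dependency ratio: 23.2
Total dependency ratio: 38.9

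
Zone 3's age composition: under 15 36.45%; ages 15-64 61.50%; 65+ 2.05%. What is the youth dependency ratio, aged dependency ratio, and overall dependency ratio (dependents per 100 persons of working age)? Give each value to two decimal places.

Youth dependency ratio: 59.27
Old-age dependency ratio: 3.33
Total dependency ratio: 62.60

Youth dependency ratio = 36.45 / 61.50 × 100 = 59.27
Old-age dependency ratio = 2.05 / 61.50 × 100 = 3.33
Total dependency ratio = (36.45 + 2.05) / 61.50 × 100 = 38.50 / 61.50 × 100 = 62.60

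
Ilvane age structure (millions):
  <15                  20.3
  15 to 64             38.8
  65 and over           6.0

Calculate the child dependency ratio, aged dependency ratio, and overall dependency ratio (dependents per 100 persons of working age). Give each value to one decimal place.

Youth dependency ratio: 52.3
Old-age dependency ratio: 15.5
Total dependency ratio: 67.8

Youth dependency ratio = 20.3 / 38.8 × 100 = 52.3
Old-age dependency ratio = 6.0 / 38.8 × 100 = 15.5
Total dependency ratio = (20.3 + 6.0) / 38.8 × 100 = 26.3 / 38.8 × 100 = 67.8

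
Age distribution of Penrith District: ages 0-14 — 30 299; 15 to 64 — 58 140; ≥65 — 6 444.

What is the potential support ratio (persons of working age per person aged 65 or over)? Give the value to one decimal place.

Potential support ratio: 9.0

Potential support ratio = 58 140 / 6 444 = 9.0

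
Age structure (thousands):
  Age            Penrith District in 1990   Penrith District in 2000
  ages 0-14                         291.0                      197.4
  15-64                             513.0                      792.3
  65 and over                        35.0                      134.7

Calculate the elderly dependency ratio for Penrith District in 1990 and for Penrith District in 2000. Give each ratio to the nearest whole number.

Penrith District in 1990: 35.0 / 513.0 × 100 = 7
Penrith District in 2000: 134.7 / 792.3 × 100 = 17

Penrith District in 1990: 7
Penrith District in 2000: 17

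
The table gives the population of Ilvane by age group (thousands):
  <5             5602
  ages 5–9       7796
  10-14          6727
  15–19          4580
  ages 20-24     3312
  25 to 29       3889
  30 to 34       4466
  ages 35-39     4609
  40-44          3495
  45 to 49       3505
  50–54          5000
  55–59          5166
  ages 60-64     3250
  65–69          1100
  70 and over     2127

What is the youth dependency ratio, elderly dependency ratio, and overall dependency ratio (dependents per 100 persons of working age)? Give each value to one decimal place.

Youth dependency ratio: 48.8
Old-age dependency ratio: 7.8
Total dependency ratio: 56.6

0–14: 5602 + 7796 + 6727 = 20125
15–64: 4580 + 3312 + 3889 + 4466 + 4609 + 3495 + 3505 + 5000 + 5166 + 3250 = 41272
65+: 1100 + 2127 = 3227
Youth dependency ratio = 20125 / 41272 × 100 = 48.8
Old-age dependency ratio = 3227 / 41272 × 100 = 7.8
Total dependency ratio = (20125 + 3227) / 41272 × 100 = 23352 / 41272 × 100 = 56.6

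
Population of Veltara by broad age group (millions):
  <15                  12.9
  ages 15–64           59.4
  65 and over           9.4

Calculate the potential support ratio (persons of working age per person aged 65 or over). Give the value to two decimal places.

Potential support ratio = 59.4 / 9.4 = 6.32

Potential support ratio: 6.32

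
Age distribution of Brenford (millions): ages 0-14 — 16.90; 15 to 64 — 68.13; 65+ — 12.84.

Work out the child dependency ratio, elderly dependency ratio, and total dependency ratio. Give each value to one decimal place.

Youth dependency ratio = 16.90 / 68.13 × 100 = 24.8
Old-age dependency ratio = 12.84 / 68.13 × 100 = 18.8
Total dependency ratio = (16.90 + 12.84) / 68.13 × 100 = 29.74 / 68.13 × 100 = 43.7

Youth dependency ratio: 24.8
Old-age dependency ratio: 18.8
Total dependency ratio: 43.7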